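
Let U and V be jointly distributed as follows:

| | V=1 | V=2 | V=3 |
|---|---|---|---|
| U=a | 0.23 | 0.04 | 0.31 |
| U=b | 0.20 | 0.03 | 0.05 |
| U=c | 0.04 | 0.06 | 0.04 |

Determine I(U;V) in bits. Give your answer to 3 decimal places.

0.146 bits

Marginals: p(U) = (0.5800, 0.2800, 0.1400), p(V) = (0.4700, 0.1300, 0.4000).
I(U;V) = H(U) + H(V) − H(U,V).
H(U) = 1.3671, H(V) = 1.4234, H(U,V) = 2.6445.
I(U;V) = 1.3671 + 1.4234 − 2.6445 = 0.146 bits.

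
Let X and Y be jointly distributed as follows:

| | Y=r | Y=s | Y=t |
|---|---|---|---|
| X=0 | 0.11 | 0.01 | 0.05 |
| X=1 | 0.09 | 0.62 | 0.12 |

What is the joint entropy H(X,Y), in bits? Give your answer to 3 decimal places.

H(X,Y) = −Σ p(x,y)·log₂ p(x,y) over all 6 cells.
  cell (0,r): −0.11·log₂0.11 = 0.3503
  cell (0,s): −0.01·log₂0.01 = 0.0664
  cell (0,t): −0.05·log₂0.05 = 0.2161
  cell (1,r): −0.09·log₂0.09 = 0.3127
  cell (1,s): −0.62·log₂0.62 = 0.4276
  cell (1,t): −0.12·log₂0.12 = 0.3671
Sum = 1.740 bits.

1.740 bits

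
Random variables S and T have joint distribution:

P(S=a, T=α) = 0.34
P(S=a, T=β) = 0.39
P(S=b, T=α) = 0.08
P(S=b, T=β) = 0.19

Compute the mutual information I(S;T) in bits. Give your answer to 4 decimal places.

0.0172 bits

Marginals: p(S) = (0.7300, 0.2700), p(T) = (0.4200, 0.5800).
I(S;T) = Σ p(x,y)·log₂[p(x,y)/(p(x)p(y))].
  (a,α): 0.34·log₂(1.1089) = 0.05072
  (a,β): 0.39·log₂(0.9211) = -0.04623
  (b,α): 0.08·log₂(0.7055) = -0.04027
  (b,β): 0.19·log₂(1.2133) = 0.05299
Sum = 0.0172 bits.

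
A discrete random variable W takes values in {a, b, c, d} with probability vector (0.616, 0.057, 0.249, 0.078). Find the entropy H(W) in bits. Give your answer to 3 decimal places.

H(W) = −Σ p·log₂ p.
  −(0.616)·log₂(0.616) = 0.4306
  −(0.057)·log₂(0.057) = 0.2356
  −(0.249)·log₂(0.249) = 0.4994
  −(0.078)·log₂(0.078) = 0.2871
Sum: 0.4306 + 0.2356 + 0.4994 + 0.2871 = 1.453 bits.

1.453 bits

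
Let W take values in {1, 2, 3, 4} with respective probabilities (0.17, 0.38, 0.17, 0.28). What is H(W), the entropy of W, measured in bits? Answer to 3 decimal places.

H(W) = −Σ p·log₂ p.
  −(0.17)·log₂(0.17) = 0.4346
  −(0.38)·log₂(0.38) = 0.5305
  −(0.17)·log₂(0.17) = 0.4346
  −(0.28)·log₂(0.28) = 0.5142
Sum: 0.4346 + 0.5305 + 0.4346 + 0.5142 = 1.914 bits.

1.914 bits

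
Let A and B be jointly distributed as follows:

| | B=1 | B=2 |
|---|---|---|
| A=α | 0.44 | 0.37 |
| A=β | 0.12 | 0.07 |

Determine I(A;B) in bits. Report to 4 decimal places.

Marginals: p(A) = (0.8100, 0.1900), p(B) = (0.5600, 0.4400).
I(A;B) = H(A) + H(B) − H(A,B).
H(A) = 0.7015, H(B) = 0.9896, H(A,B) = 1.6875.
I(A;B) = 0.7015 + 0.9896 − 1.6875 = 0.0036 bits.

0.0036 bits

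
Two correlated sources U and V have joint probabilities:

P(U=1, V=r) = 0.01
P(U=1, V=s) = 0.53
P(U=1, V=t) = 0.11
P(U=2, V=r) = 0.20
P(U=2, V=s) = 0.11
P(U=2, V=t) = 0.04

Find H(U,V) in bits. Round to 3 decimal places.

H(U,V) = −Σ p(x,y)·log₂ p(x,y) over all 6 cells.
  cell (1,r): −0.01·log₂0.01 = 0.0664
  cell (1,s): −0.53·log₂0.53 = 0.4854
  cell (1,t): −0.11·log₂0.11 = 0.3503
  cell (2,r): −0.20·log₂0.20 = 0.4644
  cell (2,s): −0.11·log₂0.11 = 0.3503
  cell (2,t): −0.04·log₂0.04 = 0.1858
Sum = 1.903 bits.

1.903 bits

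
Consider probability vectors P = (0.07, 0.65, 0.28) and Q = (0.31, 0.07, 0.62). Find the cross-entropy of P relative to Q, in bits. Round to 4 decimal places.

H(P,Q) = −Σ p·log₂ q.
  −0.07·log₂(0.31) = 0.11828
  −0.65·log₂(0.07) = 2.49373
  −0.28·log₂(0.62) = 0.19310
H(P,Q) = 2.8051 bits.

2.8051 bits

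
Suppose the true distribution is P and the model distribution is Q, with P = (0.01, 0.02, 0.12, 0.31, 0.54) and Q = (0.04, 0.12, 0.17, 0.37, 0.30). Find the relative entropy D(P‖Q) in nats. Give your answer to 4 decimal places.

0.1711 nats

D(P‖Q) = Σ p·ln(p/q).
  0.01·ln(0.01/0.04) = -0.01386
  0.02·ln(0.02/0.12) = -0.03584
  0.12·ln(0.12/0.17) = -0.04180
  0.31·ln(0.31/0.37) = -0.05485
  0.54·ln(0.54/0.30) = 0.31740
D(P‖Q) = 0.1711 nats.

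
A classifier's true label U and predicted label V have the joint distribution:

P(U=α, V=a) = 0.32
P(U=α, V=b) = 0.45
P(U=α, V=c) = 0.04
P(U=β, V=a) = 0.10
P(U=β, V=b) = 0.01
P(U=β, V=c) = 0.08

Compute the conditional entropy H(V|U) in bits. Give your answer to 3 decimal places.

Chain rule: H(V|U) = H(U,V) − H(U).
Marginals: p(U) = (0.8100, 0.1900), p(V) = (0.4200, 0.4600, 0.1200).
H(U,V) = 1.9203 bits; H(U) = 0.7015 bits.
H(V|U) = 1.9203 − 0.7015 = 1.219 bits.

1.219 bits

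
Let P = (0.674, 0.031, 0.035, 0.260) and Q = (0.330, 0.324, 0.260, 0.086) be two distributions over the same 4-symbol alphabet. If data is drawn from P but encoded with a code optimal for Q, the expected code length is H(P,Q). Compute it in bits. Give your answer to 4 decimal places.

H(P,Q) = −Σ p·log₂ q.
  −0.674·log₂(0.330) = 1.07804
  −0.031·log₂(0.324) = 0.05040
  −0.035·log₂(0.260) = 0.06802
  −0.260·log₂(0.086) = 0.92028
H(P,Q) = 2.1167 bits.

2.1167 bits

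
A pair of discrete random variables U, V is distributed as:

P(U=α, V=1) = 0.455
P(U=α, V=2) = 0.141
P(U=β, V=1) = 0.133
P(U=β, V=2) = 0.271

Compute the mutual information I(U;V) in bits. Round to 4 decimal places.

0.1378 bits

Marginals: p(U) = (0.5960, 0.4040), p(V) = (0.5880, 0.4120).
I(U;V) = Σ p(x,y)·log₂[p(x,y)/(p(x)p(y))].
  (α,1): 0.455·log₂(1.2983) = 0.17138
  (α,2): 0.141·log₂(0.5742) = -0.11285
  (β,1): 0.133·log₂(0.5599) = -0.11130
  (β,2): 0.271·log₂(1.6281) = 0.19057
Sum = 0.1378 bits.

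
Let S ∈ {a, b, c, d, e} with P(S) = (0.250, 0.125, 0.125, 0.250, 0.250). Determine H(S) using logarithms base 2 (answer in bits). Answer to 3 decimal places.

2.250 bits

H(S) = −Σ p·log₂ p.
  −(0.250)·log₂(0.250) = 0.5000
  −(0.125)·log₂(0.125) = 0.3750
  −(0.125)·log₂(0.125) = 0.3750
  −(0.250)·log₂(0.250) = 0.5000
  −(0.250)·log₂(0.250) = 0.5000
Sum: 0.5000 + 0.3750 + 0.3750 + 0.5000 + 0.5000 = 2.250 bits.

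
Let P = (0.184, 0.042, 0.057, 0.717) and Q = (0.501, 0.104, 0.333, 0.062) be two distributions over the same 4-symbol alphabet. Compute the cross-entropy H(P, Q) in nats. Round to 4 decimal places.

2.2786 nats

H(P,Q) = −Σ p·ln q.
  −0.184·ln(0.501) = 0.12717
  −0.042·ln(0.104) = 0.09506
  −0.057·ln(0.333) = 0.06268
  −0.717·ln(0.062) = 1.99371
H(P,Q) = 2.2786 nats.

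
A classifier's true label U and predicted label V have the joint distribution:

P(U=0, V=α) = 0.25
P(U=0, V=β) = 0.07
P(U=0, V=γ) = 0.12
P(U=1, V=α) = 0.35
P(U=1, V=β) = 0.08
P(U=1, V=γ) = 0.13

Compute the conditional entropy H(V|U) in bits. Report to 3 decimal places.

Chain rule: H(V|U) = H(U,V) − H(U).
Marginals: p(U) = (0.4400, 0.5600), p(V) = (0.6000, 0.1500, 0.2500).
H(U,V) = 2.3399 bits; H(U) = 0.9896 bits.
H(V|U) = 2.3399 − 0.9896 = 1.350 bits.

1.350 bits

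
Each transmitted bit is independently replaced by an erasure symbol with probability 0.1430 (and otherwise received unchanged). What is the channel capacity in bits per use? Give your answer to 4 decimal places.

Binary erasure channel: capacity C = 1 − ε.
C = 1 − 0.1430 = 0.8570 bits per channel use.

0.8570 bits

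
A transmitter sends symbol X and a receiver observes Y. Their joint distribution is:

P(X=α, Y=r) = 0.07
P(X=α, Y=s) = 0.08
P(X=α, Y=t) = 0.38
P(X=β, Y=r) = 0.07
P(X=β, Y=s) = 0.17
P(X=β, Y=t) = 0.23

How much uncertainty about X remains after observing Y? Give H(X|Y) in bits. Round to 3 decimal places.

0.949 bits

Chain rule: H(X|Y) = H(X,Y) − H(Y).
Marginals: p(X) = (0.5300, 0.4700), p(Y) = (0.1400, 0.2500, 0.6100).
H(X,Y) = 2.2813 bits; H(Y) = 1.3321 bits.
H(X|Y) = 2.2813 − 1.3321 = 0.949 bits.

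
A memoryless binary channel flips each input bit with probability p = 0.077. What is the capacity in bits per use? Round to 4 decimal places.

Binary symmetric channel: C = 1 − h₂(ε) where h₂ is the binary entropy function.
h₂(0.077) = −0.077·log₂0.077 − 0.923·log₂0.923 = 0.3915.
C = 1 − 0.3915 = 0.6085 bits per channel use.

0.6085 bits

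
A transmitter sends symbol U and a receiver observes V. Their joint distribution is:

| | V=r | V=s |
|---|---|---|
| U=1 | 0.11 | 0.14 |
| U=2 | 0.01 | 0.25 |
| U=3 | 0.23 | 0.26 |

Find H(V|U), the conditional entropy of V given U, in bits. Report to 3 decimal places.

0.797 bits

Chain rule: H(V|U) = H(U,V) − H(U).
Marginals: p(U) = (0.2500, 0.2600, 0.4900), p(V) = (0.3500, 0.6500).
H(U,V) = 2.3068 bits; H(U) = 1.5096 bits.
H(V|U) = 2.3068 − 1.5096 = 0.797 bits.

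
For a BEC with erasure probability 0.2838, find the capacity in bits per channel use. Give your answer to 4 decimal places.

0.7162 bits

Binary erasure channel: capacity C = 1 − ε.
C = 1 − 0.2838 = 0.7162 bits per channel use.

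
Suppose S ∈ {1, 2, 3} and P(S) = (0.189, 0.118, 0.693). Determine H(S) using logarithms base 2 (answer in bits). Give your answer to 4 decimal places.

1.1847 bits

H(S) = −Σ p·log₂ p.
  −(0.189)·log₂(0.189) = 0.45427
  −(0.118)·log₂(0.118) = 0.36381
  −(0.693)·log₂(0.693) = 0.36665
Sum: 0.45427 + 0.36381 + 0.36665 = 1.1847 bits.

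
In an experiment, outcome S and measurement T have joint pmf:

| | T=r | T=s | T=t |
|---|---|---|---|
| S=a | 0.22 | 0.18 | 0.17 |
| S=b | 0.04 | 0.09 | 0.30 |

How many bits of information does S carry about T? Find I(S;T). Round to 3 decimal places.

0.133 bits

Marginals: p(S) = (0.5700, 0.4300), p(T) = (0.2600, 0.2700, 0.4700).
I(S;T) = H(S) + H(T) − H(S,T).
H(S) = 0.9858, H(T) = 1.5273, H(S,T) = 2.3800.
I(S;T) = 0.9858 + 1.5273 − 2.3800 = 0.133 bits.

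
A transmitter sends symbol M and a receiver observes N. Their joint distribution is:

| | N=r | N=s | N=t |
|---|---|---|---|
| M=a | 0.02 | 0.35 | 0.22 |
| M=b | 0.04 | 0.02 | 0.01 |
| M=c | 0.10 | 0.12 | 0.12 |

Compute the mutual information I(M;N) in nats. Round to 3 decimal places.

Marginals: p(M) = (0.5900, 0.0700, 0.3400), p(N) = (0.1600, 0.4900, 0.3500).
I(M;N) = Σ p(x,y)·ln[p(x,y)/(p(x)p(y))].
  (a,r): 0.02·ln(0.2119) = -0.0310
  (a,s): 0.35·ln(1.2107) = 0.0669
  (a,t): 0.22·ln(1.0654) = 0.0139
  (b,r): 0.04·ln(3.5714) = 0.0509
  (b,s): 0.02·ln(0.5831) = -0.0108
  (b,t): 0.01·ln(0.4082) = -0.0090
  (c,r): 0.10·ln(1.8382) = 0.0609
  (c,s): 0.12·ln(0.7203) = -0.0394
  (c,t): 0.12·ln(1.0084) = 0.0010
Sum = 0.103 nats.

0.103 nats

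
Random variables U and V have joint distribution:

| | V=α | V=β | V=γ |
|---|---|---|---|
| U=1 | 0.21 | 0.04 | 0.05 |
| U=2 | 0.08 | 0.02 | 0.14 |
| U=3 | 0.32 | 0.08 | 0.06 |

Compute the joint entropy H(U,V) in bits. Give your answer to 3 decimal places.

H(U,V) = −Σ p(x,y)·log₂ p(x,y) over all 9 cells.
  cell (1,α): −0.21·log₂0.21 = 0.4728
  cell (1,β): −0.04·log₂0.04 = 0.1858
  cell (1,γ): −0.05·log₂0.05 = 0.2161
  cell (2,α): −0.08·log₂0.08 = 0.2915
  cell (2,β): −0.02·log₂0.02 = 0.1129
  cell (2,γ): −0.14·log₂0.14 = 0.3971
  cell (3,α): −0.32·log₂0.32 = 0.5260
  cell (3,β): −0.08·log₂0.08 = 0.2915
  cell (3,γ): −0.06·log₂0.06 = 0.2435
Sum = 2.737 bits.

2.737 bits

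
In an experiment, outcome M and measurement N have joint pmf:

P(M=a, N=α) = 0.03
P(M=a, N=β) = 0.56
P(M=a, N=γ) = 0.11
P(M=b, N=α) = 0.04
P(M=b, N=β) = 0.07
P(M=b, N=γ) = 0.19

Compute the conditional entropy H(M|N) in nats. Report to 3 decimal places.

Marginals: p(M) = (0.7000, 0.3000), p(N) = (0.0700, 0.6300, 0.3000).
H(M|N) = Σ p(N) · H(M|N=·).
  N=α: p=0.0700, H(M|N=α) = 0.6829
  N=β: p=0.6300, H(M|N=β) = 0.3488
  N=γ: p=0.3000, H(M|N=γ) = 0.6572
Weighted sum = 0.465 nats.

0.465 nats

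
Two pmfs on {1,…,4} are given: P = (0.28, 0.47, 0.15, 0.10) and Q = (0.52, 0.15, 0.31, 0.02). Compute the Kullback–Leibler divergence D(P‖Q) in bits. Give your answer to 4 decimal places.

D(P‖Q) = Σ p·log₂(p/q).
  0.28·log₂(0.28/0.52) = -0.25006
  0.47·log₂(0.47/0.15) = 0.77442
  0.15·log₂(0.15/0.31) = -0.15710
  0.10·log₂(0.10/0.02) = 0.23219
D(P‖Q) = 0.5995 bits.

0.5995 bits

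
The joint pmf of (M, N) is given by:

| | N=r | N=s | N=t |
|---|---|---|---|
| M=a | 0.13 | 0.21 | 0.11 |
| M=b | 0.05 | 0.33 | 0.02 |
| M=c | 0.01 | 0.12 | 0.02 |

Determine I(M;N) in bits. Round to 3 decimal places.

Marginals: p(M) = (0.4500, 0.4000, 0.1500), p(N) = (0.1900, 0.6600, 0.1500).
I(M;N) = Σ p(x,y)·log₂[p(x,y)/(p(x)p(y))].
  (a,r): 0.13·log₂(1.5205) = 0.0786
  (a,s): 0.21·log₂(0.7071) = -0.1050
  (a,t): 0.11·log₂(1.6296) = 0.0775
  (b,r): 0.05·log₂(0.6579) = -0.0302
  (b,s): 0.33·log₂(1.2500) = 0.1062
  (b,t): 0.02·log₂(0.3333) = -0.0317
  (c,r): 0.01·log₂(0.3509) = -0.0151
  (c,s): 0.12·log₂(1.2121) = 0.0333
  (c,t): 0.02·log₂(0.8889) = -0.0034
Sum = 0.110 bits.

0.110 bits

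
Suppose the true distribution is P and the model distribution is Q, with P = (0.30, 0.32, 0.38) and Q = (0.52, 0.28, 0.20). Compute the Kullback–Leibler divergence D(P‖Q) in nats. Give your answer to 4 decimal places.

0.1216 nats

D(P‖Q) = Σ p·ln(p/q).
  0.30·ln(0.30/0.52) = -0.16501
  0.32·ln(0.32/0.28) = 0.04273
  0.38·ln(0.38/0.20) = 0.24390
D(P‖Q) = 0.1216 nats.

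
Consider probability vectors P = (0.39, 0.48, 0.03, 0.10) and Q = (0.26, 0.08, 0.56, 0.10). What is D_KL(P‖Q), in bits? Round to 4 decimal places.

D(P‖Q) = Σ p·log₂(p/q).
  0.39·log₂(0.39/0.26) = 0.22814
  0.48·log₂(0.48/0.08) = 1.24078
  0.03·log₂(0.03/0.56) = -0.12667
  0.10·log₂(0.10/0.10) = 0.00000
D(P‖Q) = 1.3422 bits.

1.3422 bits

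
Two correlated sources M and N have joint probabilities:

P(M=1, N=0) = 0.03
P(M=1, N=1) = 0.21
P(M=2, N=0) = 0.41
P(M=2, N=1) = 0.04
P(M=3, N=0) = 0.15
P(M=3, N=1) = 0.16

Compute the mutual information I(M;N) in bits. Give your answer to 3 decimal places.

0.342 bits

Marginals: p(M) = (0.2400, 0.4500, 0.3100), p(N) = (0.5900, 0.4100).
I(M;N) = H(M) + H(N) − H(M,N).
H(M) = 1.5363, H(N) = 0.9765, H(M,N) = 2.1713.
I(M;N) = 1.5363 + 0.9765 − 2.1713 = 0.342 bits.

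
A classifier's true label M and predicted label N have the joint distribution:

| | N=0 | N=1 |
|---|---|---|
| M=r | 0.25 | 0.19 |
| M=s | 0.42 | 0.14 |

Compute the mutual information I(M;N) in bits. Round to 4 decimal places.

0.0265 bits

Marginals: p(M) = (0.4400, 0.5600), p(N) = (0.6700, 0.3300).
I(M;N) = Σ p(x,y)·log₂[p(x,y)/(p(x)p(y))].
  (r,0): 0.25·log₂(0.8480) = -0.05945
  (r,1): 0.19·log₂(1.3085) = 0.07371
  (s,0): 0.42·log₂(1.1194) = 0.06835
  (s,1): 0.14·log₂(0.7576) = -0.05608
Sum = 0.0265 bits.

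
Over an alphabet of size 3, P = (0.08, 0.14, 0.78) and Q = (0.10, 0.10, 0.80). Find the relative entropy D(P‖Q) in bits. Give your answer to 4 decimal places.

0.0137 bits

D(P‖Q) = Σ p·log₂(p/q).
  0.08·log₂(0.08/0.10) = -0.02575
  0.14·log₂(0.14/0.10) = 0.06796
  0.78·log₂(0.78/0.80) = -0.02849
D(P‖Q) = 0.0137 bits.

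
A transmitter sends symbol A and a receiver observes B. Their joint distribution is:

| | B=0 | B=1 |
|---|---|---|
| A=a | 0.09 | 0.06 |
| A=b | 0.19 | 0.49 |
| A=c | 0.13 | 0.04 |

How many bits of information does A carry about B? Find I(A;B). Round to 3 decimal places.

0.116 bits

Marginals: p(A) = (0.1500, 0.6800, 0.1700), p(B) = (0.4100, 0.5900).
I(A;B) = H(A) + H(B) − H(A,B).
H(A) = 1.2235, H(B) = 0.9765, H(A,B) = 2.0841.
I(A;B) = 1.2235 + 0.9765 − 2.0841 = 0.116 bits.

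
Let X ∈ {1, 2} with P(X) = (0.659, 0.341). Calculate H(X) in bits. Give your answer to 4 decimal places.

H(X) = −Σ p·log₂ p.
  −(0.659)·log₂(0.659) = 0.39649
  −(0.341)·log₂(0.341) = 0.52929
Sum: 0.39649 + 0.52929 = 0.9258 bits.

0.9258 bits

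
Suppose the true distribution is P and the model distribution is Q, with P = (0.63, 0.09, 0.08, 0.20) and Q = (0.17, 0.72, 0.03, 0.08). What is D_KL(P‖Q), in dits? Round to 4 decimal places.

D(P‖Q) = Σ p·log₁₀(p/q).
  0.63·log₁₀(0.63/0.17) = 0.35840
  0.09·log₁₀(0.09/0.72) = -0.08128
  0.08·log₁₀(0.08/0.03) = 0.03408
  0.20·log₁₀(0.20/0.08) = 0.07959
D(P‖Q) = 0.3908 dits.

0.3908 dits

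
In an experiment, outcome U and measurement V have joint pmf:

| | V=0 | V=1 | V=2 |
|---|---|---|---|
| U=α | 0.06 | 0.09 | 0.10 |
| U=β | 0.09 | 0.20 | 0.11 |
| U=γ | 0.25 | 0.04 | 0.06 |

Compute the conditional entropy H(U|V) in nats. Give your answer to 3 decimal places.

0.955 nats

Marginals: p(U) = (0.2500, 0.4000, 0.3500), p(V) = (0.4000, 0.3300, 0.2700).
H(U|V) = Σ p(V) · H(U|V=·).
  V=0: p=0.4000, H(U|V=0) = 0.9139
  V=1: p=0.3300, H(U|V=1) = 0.9136
  V=2: p=0.2700, H(U|V=2) = 1.0679
Weighted sum = 0.955 nats.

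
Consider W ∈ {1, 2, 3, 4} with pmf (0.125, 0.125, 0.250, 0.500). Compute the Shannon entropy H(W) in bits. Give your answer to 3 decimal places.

1.750 bits

H(W) = −Σ p·log₂ p.
  −(0.125)·log₂(0.125) = 0.3750
  −(0.125)·log₂(0.125) = 0.3750
  −(0.250)·log₂(0.250) = 0.5000
  −(0.500)·log₂(0.500) = 0.5000
Sum: 0.3750 + 0.3750 + 0.5000 + 0.5000 = 1.750 bits.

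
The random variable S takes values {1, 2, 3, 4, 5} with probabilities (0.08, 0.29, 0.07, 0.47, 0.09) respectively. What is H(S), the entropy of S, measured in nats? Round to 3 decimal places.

H(S) = −Σ p·ln p.
  −(0.08)·ln(0.08) = 0.2021
  −(0.29)·ln(0.29) = 0.3590
  −(0.07)·ln(0.07) = 0.1861
  −(0.47)·ln(0.47) = 0.3549
  −(0.09)·ln(0.09) = 0.2167
Sum: 0.2021 + 0.3590 + 0.1861 + 0.3549 + 0.2167 = 1.319 nats.

1.319 nats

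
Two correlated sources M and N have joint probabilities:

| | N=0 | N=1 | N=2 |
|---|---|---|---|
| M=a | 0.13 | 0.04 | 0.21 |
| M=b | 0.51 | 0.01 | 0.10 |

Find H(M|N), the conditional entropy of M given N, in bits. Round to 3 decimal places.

0.783 bits

Marginals: p(M) = (0.3800, 0.6200), p(N) = (0.6400, 0.0500, 0.3100).
H(M|N) = Σ p(N) · H(M|N=·).
  N=0: p=0.6400, H(M|N=0) = 0.7281
  N=1: p=0.0500, H(M|N=1) = 0.7219
  N=2: p=0.3100, H(M|N=2) = 0.9072
Weighted sum = 0.783 bits.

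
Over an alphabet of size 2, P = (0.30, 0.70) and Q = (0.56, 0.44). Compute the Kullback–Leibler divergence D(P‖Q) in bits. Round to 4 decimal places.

D(P‖Q) = Σ p·log₂(p/q).
  0.30·log₂(0.30/0.56) = -0.27014
  0.70·log₂(0.70/0.44) = 0.46890
D(P‖Q) = 0.1988 bits.

0.1988 bits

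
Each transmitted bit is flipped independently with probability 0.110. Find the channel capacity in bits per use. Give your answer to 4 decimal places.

0.5001 bits

Binary symmetric channel: C = 1 − h₂(ε) where h₂ is the binary entropy function.
h₂(0.110) = −0.110·log₂0.110 − 0.890·log₂0.890 = 0.4999.
C = 1 − 0.4999 = 0.5001 bits per channel use.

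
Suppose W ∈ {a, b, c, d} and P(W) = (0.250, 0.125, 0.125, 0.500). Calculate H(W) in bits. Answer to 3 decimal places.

H(W) = −Σ p·log₂ p.
  −(0.250)·log₂(0.250) = 0.5000
  −(0.125)·log₂(0.125) = 0.3750
  −(0.125)·log₂(0.125) = 0.3750
  −(0.500)·log₂(0.500) = 0.5000
Sum: 0.5000 + 0.3750 + 0.3750 + 0.5000 = 1.750 bits.

1.750 bits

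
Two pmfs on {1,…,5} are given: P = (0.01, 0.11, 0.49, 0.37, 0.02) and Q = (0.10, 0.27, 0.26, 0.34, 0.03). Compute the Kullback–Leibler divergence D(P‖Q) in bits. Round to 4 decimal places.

0.3057 bits

D(P‖Q) = Σ p·log₂(p/q).
  0.01·log₂(0.01/0.10) = -0.03322
  0.11·log₂(0.11/0.27) = -0.14250
  0.49·log₂(0.49/0.26) = 0.44799
  0.37·log₂(0.37/0.34) = 0.04514
  0.02·log₂(0.02/0.03) = -0.01170
D(P‖Q) = 0.3057 bits.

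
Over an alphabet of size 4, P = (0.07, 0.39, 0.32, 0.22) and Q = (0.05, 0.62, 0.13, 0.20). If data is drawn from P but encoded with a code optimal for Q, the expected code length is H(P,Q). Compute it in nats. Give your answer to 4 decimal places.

1.4031 nats

H(P,Q) = −Σ p·ln q.
  −0.07·ln(0.05) = 0.20970
  −0.39·ln(0.62) = 0.18643
  −0.32·ln(0.13) = 0.65287
  −0.22·ln(0.20) = 0.35408
H(P,Q) = 1.4031 nats.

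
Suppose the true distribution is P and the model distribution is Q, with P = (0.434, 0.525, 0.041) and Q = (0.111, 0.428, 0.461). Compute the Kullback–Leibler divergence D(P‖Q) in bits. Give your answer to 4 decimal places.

D(P‖Q) = Σ p·log₂(p/q).
  0.434·log₂(0.434/0.111) = 0.85374
  0.525·log₂(0.525/0.428) = 0.15472
  0.041·log₂(0.041/0.461) = -0.14313
D(P‖Q) = 0.8653 bits.

0.8653 bits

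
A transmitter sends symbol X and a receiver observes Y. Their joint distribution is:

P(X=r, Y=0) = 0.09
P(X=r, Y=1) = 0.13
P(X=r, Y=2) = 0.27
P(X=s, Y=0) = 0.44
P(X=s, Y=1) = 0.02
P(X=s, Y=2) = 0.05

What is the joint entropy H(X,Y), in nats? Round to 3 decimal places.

1.425 nats

H(X,Y) = −Σ p(x,y)·ln p(x,y) over all 6 cells.
  cell (r,0): −0.09·ln0.09 = 0.2167
  cell (r,1): −0.13·ln0.13 = 0.2652
  cell (r,2): −0.27·ln0.27 = 0.3535
  cell (s,0): −0.44·ln0.44 = 0.3612
  cell (s,1): −0.02·ln0.02 = 0.0782
  cell (s,2): −0.05·ln0.05 = 0.1498
Sum = 1.425 nats.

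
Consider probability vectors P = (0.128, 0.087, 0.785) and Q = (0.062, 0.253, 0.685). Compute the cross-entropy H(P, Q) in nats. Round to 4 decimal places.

0.7725 nats

H(P,Q) = −Σ p·ln q.
  −0.128·ln(0.062) = 0.35592
  −0.087·ln(0.253) = 0.11957
  −0.785·ln(0.685) = 0.29699
H(P,Q) = 0.7725 nats.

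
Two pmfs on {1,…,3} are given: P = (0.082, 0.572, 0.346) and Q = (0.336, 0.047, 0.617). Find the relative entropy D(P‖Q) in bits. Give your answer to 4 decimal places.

1.6066 bits

D(P‖Q) = Σ p·log₂(p/q).
  0.082·log₂(0.082/0.336) = -0.16685
  0.572·log₂(0.572/0.047) = 2.06222
  0.346·log₂(0.346/0.617) = -0.28874
D(P‖Q) = 1.6066 bits.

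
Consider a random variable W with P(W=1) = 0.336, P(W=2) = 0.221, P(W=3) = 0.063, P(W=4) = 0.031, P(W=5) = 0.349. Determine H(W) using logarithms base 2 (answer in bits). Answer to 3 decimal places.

1.947 bits

H(W) = −Σ p·log₂ p.
  −(0.336)·log₂(0.336) = 0.5287
  −(0.221)·log₂(0.221) = 0.4813
  −(0.063)·log₂(0.063) = 0.2513
  −(0.031)·log₂(0.031) = 0.1554
  −(0.349)·log₂(0.349) = 0.5300
Sum: 0.5287 + 0.4813 + 0.2513 + 0.1554 + 0.5300 = 1.947 bits.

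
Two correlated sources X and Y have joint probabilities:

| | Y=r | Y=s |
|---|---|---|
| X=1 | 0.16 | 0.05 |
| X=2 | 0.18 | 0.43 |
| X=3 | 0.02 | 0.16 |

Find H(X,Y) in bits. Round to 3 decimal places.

2.144 bits

H(X,Y) = −Σ p(x,y)·log₂ p(x,y) over all 6 cells.
  cell (1,r): −0.16·log₂0.16 = 0.4230
  cell (1,s): −0.05·log₂0.05 = 0.2161
  cell (2,r): −0.18·log₂0.18 = 0.4453
  cell (2,s): −0.43·log₂0.43 = 0.5236
  cell (3,r): −0.02·log₂0.02 = 0.1129
  cell (3,s): −0.16·log₂0.16 = 0.4230
Sum = 2.144 bits.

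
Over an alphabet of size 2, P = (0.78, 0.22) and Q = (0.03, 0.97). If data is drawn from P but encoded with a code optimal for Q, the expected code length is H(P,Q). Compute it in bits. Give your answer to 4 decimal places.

H(P,Q) = −Σ p·log₂ q.
  −0.78·log₂(0.03) = 3.94594
  −0.22·log₂(0.97) = 0.00967
H(P,Q) = 3.9556 bits.

3.9556 bits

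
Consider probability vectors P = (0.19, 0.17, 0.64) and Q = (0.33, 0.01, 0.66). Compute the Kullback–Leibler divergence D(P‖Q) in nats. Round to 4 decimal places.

D(P‖Q) = Σ p·ln(p/q).
  0.19·ln(0.19/0.33) = -0.10489
  0.17·ln(0.17/0.01) = 0.48165
  0.64·ln(0.64/0.66) = -0.01969
D(P‖Q) = 0.3571 nats.

0.3571 nats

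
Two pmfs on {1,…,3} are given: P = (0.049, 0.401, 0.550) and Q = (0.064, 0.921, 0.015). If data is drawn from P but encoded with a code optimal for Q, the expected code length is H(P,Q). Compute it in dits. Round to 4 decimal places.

1.0760 dits

H(P,Q) = −Σ p·log₁₀ q.
  −0.049·log₁₀(0.064) = 0.05850
  −0.401·log₁₀(0.921) = 0.01433
  −0.550·log₁₀(0.015) = 1.00315
H(P,Q) = 1.0760 dits.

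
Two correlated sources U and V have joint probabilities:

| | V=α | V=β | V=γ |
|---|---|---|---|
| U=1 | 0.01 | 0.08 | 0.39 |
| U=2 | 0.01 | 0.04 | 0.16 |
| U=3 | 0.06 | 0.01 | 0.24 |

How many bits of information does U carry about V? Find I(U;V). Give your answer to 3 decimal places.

0.081 bits

Marginals: p(U) = (0.4800, 0.2100, 0.3100), p(V) = (0.0800, 0.1300, 0.7900).
I(U;V) = Σ p(x,y)·log₂[p(x,y)/(p(x)p(y))].
  (1,α): 0.01·log₂(0.2604) = -0.0194
  (1,β): 0.08·log₂(1.2821) = 0.0287
  (1,γ): 0.39·log₂(1.0285) = 0.0158
  (2,α): 0.01·log₂(0.5952) = -0.0075
  (2,β): 0.04·log₂(1.4652) = 0.0220
  (2,γ): 0.16·log₂(0.9644) = -0.0084
  (3,α): 0.06·log₂(2.4194) = 0.0765
  (3,β): 0.01·log₂(0.2481) = -0.0201
  (3,γ): 0.24·log₂(0.9800) = -0.0070
Sum = 0.081 bits.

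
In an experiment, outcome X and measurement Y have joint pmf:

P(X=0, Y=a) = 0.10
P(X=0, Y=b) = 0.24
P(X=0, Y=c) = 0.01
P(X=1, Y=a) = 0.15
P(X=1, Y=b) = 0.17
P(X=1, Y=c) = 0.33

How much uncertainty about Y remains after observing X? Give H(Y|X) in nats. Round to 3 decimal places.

0.923 nats

Marginals: p(X) = (0.3500, 0.6500), p(Y) = (0.2500, 0.4100, 0.3400).
H(Y|X) = Σ p(X) · H(Y|X=·).
  X=0: p=0.3500, H(Y|X=0) = 0.7182
  X=1: p=0.6500, H(Y|X=1) = 1.0333
Weighted sum = 0.923 nats.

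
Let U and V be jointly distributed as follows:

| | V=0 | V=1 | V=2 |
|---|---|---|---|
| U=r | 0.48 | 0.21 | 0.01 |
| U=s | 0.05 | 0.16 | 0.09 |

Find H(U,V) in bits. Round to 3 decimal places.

H(U,V) = −Σ p(x,y)·log₂ p(x,y) over all 6 cells.
  cell (r,0): −0.48·log₂0.48 = 0.5083
  cell (r,1): −0.21·log₂0.21 = 0.4728
  cell (r,2): −0.01·log₂0.01 = 0.0664
  cell (s,0): −0.05·log₂0.05 = 0.2161
  cell (s,1): −0.16·log₂0.16 = 0.4230
  cell (s,2): −0.09·log₂0.09 = 0.3127
Sum = 1.999 bits.

1.999 bits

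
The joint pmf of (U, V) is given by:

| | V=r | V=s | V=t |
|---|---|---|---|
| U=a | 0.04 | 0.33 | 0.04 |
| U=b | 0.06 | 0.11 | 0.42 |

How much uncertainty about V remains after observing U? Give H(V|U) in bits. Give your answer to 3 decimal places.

Chain rule: H(V|U) = H(U,V) − H(U).
Marginals: p(U) = (0.4100, 0.5900), p(V) = (0.1000, 0.4400, 0.4600).
H(U,V) = 2.0188 bits; H(U) = 0.9765 bits.
H(V|U) = 2.0188 − 0.9765 = 1.042 bits.

1.042 bits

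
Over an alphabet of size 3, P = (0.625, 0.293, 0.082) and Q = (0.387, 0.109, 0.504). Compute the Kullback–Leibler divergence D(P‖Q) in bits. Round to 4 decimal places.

0.6354 bits

D(P‖Q) = Σ p·log₂(p/q).
  0.625·log₂(0.625/0.387) = 0.43220
  0.293·log₂(0.293/0.109) = 0.41799
  0.082·log₂(0.082/0.504) = -0.21482
D(P‖Q) = 0.6354 bits.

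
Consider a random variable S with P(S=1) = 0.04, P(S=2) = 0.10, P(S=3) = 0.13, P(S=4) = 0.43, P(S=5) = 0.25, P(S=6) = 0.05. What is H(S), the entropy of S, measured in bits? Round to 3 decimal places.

H(S) = −Σ p·log₂ p.
  −(0.04)·log₂(0.04) = 0.1858
  −(0.10)·log₂(0.10) = 0.3322
  −(0.13)·log₂(0.13) = 0.3826
  −(0.43)·log₂(0.43) = 0.5236
  −(0.25)·log₂(0.25) = 0.5000
  −(0.05)·log₂(0.05) = 0.2161
Sum: 0.1858 + 0.3322 + 0.3826 + 0.5236 + 0.5000 + 0.2161 = 2.140 bits.

2.140 bits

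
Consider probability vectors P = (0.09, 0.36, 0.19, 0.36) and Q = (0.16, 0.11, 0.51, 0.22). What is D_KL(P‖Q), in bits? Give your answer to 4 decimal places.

0.5262 bits

D(P‖Q) = Σ p·log₂(p/q).
  0.09·log₂(0.09/0.16) = -0.07471
  0.36·log₂(0.36/0.11) = 0.61578
  0.19·log₂(0.19/0.51) = -0.27065
  0.36·log₂(0.36/0.22) = 0.25578
D(P‖Q) = 0.5262 bits.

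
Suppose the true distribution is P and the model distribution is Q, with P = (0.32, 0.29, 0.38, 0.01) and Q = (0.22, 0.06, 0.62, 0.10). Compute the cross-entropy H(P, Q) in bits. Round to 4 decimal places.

H(P,Q) = −Σ p·log₂ q.
  −0.32·log₂(0.22) = 0.69902
  −0.29·log₂(0.06) = 1.17708
  −0.38·log₂(0.62) = 0.26207
  −0.01·log₂(0.10) = 0.03322
H(P,Q) = 2.1714 bits.

2.1714 bits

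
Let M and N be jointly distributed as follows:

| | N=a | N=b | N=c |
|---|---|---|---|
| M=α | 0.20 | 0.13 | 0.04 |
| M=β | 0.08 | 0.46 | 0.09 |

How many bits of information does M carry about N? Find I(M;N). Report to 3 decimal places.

Marginals: p(M) = (0.3700, 0.6300), p(N) = (0.2800, 0.5900, 0.1300).
I(M;N) = H(M) + H(N) − H(M,N).
H(M) = 0.9507, H(N) = 1.3460, H(M,N) = 2.1523.
I(M;N) = 0.9507 + 1.3460 − 2.1523 = 0.144 bits.

0.144 bits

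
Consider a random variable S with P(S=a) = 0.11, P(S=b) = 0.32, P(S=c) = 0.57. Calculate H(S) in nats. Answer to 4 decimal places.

0.9278 nats

H(S) = −Σ p·ln p.
  −(0.11)·ln(0.11) = 0.24280
  −(0.32)·ln(0.32) = 0.36462
  −(0.57)·ln(0.57) = 0.32041
Sum: 0.24280 + 0.36462 + 0.32041 = 0.9278 nats.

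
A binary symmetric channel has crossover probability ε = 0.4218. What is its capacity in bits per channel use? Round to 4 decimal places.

0.0177 bits

Binary symmetric channel: C = 1 − h₂(ε) where h₂ is the binary entropy function.
h₂(0.4218) = −0.4218·log₂0.4218 − 0.5782·log₂0.5782 = 0.9823.
C = 1 − 0.9823 = 0.0177 bits per channel use.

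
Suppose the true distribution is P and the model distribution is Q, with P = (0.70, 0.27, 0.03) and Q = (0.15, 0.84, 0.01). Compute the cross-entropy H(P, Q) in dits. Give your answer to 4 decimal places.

H(P,Q) = −Σ p·log₁₀ q.
  −0.70·log₁₀(0.15) = 0.57674
  −0.27·log₁₀(0.84) = 0.02044
  −0.03·log₁₀(0.01) = 0.06000
H(P,Q) = 0.6572 dits.

0.6572 dits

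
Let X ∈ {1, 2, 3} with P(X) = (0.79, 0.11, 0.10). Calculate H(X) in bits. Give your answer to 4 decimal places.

0.9511 bits

H(X) = −Σ p·log₂ p.
  −(0.79)·log₂(0.79) = 0.26866
  −(0.11)·log₂(0.11) = 0.35029
  −(0.10)·log₂(0.10) = 0.33219
Sum: 0.26866 + 0.35029 + 0.33219 = 0.9511 bits.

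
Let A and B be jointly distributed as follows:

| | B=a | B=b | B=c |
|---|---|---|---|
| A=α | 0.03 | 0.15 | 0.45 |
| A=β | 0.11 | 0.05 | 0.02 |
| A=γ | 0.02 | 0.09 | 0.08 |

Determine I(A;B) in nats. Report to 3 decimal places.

Marginals: p(A) = (0.6300, 0.1800, 0.1900), p(B) = (0.1600, 0.2900, 0.5500).
I(A;B) = Σ p(x,y)·ln[p(x,y)/(p(x)p(y))].
  (α,a): 0.03·ln(0.2976) = -0.0364
  (α,b): 0.15·ln(0.8210) = -0.0296
  (α,c): 0.45·ln(1.2987) = 0.1176
  (β,a): 0.11·ln(3.8194) = 0.1474
  (β,b): 0.05·ln(0.9579) = -0.0022
  (β,c): 0.02·ln(0.2020) = -0.0320
  (γ,a): 0.02·ln(0.6579) = -0.0084
  (γ,b): 0.09·ln(1.6334) = 0.0442
  (γ,c): 0.08·ln(0.7656) = -0.0214
Sum = 0.179 nats.

0.179 nats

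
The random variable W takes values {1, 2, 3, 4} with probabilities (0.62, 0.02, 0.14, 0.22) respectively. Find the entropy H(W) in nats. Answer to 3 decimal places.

H(W) = −Σ p·ln p.
  −(0.62)·ln(0.62) = 0.2964
  −(0.02)·ln(0.02) = 0.0782
  −(0.14)·ln(0.14) = 0.2753
  −(0.22)·ln(0.22) = 0.3331
Sum: 0.2964 + 0.0782 + 0.2753 + 0.3331 = 0.983 nats.

0.983 nats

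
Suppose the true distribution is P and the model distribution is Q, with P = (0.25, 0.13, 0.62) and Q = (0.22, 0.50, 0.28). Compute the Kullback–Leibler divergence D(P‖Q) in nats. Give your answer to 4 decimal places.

0.3497 nats

D(P‖Q) = Σ p·ln(p/q).
  0.25·ln(0.25/0.22) = 0.03196
  0.13·ln(0.13/0.50) = -0.17512
  0.62·ln(0.62/0.28) = 0.49286
D(P‖Q) = 0.3497 nats.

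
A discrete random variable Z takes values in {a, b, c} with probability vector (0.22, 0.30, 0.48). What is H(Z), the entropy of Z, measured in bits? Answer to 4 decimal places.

H(Z) = −Σ p·log₂ p.
  −(0.22)·log₂(0.22) = 0.48057
  −(0.30)·log₂(0.30) = 0.52109
  −(0.48)·log₂(0.48) = 0.50827
Sum: 0.48057 + 0.52109 + 0.50827 = 1.5099 bits.

1.5099 bits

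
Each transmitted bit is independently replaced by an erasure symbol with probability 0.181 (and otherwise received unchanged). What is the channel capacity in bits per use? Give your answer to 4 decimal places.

0.8190 bits

Binary erasure channel: capacity C = 1 − ε.
C = 1 − 0.181 = 0.8190 bits per channel use.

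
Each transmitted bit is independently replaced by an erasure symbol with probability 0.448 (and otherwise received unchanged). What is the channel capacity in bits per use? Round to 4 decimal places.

0.5520 bits

Binary erasure channel: capacity C = 1 − ε.
C = 1 − 0.448 = 0.5520 bits per channel use.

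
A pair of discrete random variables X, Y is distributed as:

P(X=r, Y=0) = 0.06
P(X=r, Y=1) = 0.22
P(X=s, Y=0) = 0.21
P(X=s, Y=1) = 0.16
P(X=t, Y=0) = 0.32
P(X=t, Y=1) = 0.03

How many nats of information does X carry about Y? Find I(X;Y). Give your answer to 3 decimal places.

0.176 nats

Marginals: p(X) = (0.2800, 0.3700, 0.3500), p(Y) = (0.5900, 0.4100).
I(X;Y) = H(X) + H(Y) − H(X,Y).
H(X) = 1.0917, H(Y) = 0.6769, H(X,Y) = 1.5927.
I(X;Y) = 1.0917 + 0.6769 − 1.5927 = 0.176 nats.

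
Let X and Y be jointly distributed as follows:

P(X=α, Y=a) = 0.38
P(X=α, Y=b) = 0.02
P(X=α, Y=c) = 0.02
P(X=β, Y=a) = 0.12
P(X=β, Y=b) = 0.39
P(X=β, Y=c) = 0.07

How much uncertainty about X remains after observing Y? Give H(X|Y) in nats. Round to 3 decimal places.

0.403 nats

Chain rule: H(X|Y) = H(X,Y) − H(Y).
Marginals: p(X) = (0.4200, 0.5800), p(Y) = (0.5000, 0.4100, 0.0900).
H(X,Y) = 1.3320 nats; H(Y) = 0.9288 nats.
H(X|Y) = 1.3320 − 0.9288 = 0.403 nats.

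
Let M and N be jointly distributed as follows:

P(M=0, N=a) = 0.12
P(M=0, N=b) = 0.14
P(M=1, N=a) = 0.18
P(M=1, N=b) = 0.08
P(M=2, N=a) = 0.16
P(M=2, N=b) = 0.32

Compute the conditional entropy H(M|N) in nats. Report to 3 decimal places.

1.008 nats

Chain rule: H(M|N) = H(M,N) − H(N).
Marginals: p(M) = (0.2600, 0.2600, 0.4800), p(N) = (0.4600, 0.5400).
H(M,N) = 1.6982 nats; H(N) = 0.6899 nats.
H(M|N) = 1.6982 − 0.6899 = 1.008 nats.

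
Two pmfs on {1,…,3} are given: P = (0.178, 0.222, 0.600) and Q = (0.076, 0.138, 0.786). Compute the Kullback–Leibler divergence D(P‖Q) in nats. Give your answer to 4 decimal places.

0.0950 nats

D(P‖Q) = Σ p·ln(p/q).
  0.178·ln(0.178/0.076) = 0.15149
  0.222·ln(0.222/0.138) = 0.10554
  0.600·ln(0.600/0.786) = -0.16202
D(P‖Q) = 0.0950 nats.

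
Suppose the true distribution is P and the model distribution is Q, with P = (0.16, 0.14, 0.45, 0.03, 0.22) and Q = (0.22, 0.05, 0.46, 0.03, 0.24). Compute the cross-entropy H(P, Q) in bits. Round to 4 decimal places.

H(P,Q) = −Σ p·log₂ q.
  −0.16·log₂(0.22) = 0.34951
  −0.14·log₂(0.05) = 0.60507
  −0.45·log₂(0.46) = 0.50413
  −0.03·log₂(0.03) = 0.15177
  −0.22·log₂(0.24) = 0.45296
H(P,Q) = 2.0634 bits.

2.0634 bits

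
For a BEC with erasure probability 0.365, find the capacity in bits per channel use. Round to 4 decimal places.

Binary erasure channel: capacity C = 1 − ε.
C = 1 − 0.365 = 0.6350 bits per channel use.

0.6350 bits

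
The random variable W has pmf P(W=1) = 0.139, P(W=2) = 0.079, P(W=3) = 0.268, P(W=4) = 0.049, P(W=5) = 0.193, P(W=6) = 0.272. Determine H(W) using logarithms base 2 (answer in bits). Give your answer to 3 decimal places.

2.376 bits

H(W) = −Σ p·log₂ p.
  −(0.139)·log₂(0.139) = 0.3957
  −(0.079)·log₂(0.079) = 0.2893
  −(0.268)·log₂(0.268) = 0.5091
  −(0.049)·log₂(0.049) = 0.2132
  −(0.193)·log₂(0.193) = 0.4581
  −(0.272)·log₂(0.272) = 0.5109
Sum: 0.3957 + 0.2893 + 0.5091 + 0.2132 + 0.4581 + 0.5109 = 2.376 bits.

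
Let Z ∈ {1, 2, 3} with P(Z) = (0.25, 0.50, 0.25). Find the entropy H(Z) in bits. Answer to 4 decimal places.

1.5000 bits

H(Z) = −Σ p·log₂ p.
  −(0.25)·log₂(0.25) = 0.50000
  −(0.50)·log₂(0.50) = 0.50000
  −(0.25)·log₂(0.25) = 0.50000
Sum: 0.50000 + 0.50000 + 0.50000 = 1.5000 bits.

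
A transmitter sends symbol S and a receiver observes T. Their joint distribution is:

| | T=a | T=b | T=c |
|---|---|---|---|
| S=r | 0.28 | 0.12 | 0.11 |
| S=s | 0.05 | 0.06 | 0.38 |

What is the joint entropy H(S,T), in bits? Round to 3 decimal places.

2.222 bits

H(S,T) = −Σ p(x,y)·log₂ p(x,y) over all 6 cells.
  cell (r,a): −0.28·log₂0.28 = 0.5142
  cell (r,b): −0.12·log₂0.12 = 0.3671
  cell (r,c): −0.11·log₂0.11 = 0.3503
  cell (s,a): −0.05·log₂0.05 = 0.2161
  cell (s,b): −0.06·log₂0.06 = 0.2435
  cell (s,c): −0.38·log₂0.38 = 0.5305
Sum = 2.222 bits.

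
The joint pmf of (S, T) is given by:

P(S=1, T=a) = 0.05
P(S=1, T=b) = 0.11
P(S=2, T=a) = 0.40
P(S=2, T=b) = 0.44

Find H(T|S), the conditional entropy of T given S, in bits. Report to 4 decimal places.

Marginals: p(S) = (0.1600, 0.8400), p(T) = (0.4500, 0.5500).
H(T|S) = Σ p(S) · H(T|S=·).
  S=1: p=0.1600, H(T|S=1) = 0.8960
  S=2: p=0.8400, H(T|S=2) = 0.9984
Weighted sum = 0.9820 bits.

0.9820 bits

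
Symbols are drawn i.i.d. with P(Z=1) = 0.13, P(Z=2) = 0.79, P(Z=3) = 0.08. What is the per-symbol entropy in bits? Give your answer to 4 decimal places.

0.9428 bits

H(Z) = −Σ p·log₂ p.
  −(0.13)·log₂(0.13) = 0.38264
  −(0.79)·log₂(0.79) = 0.26866
  −(0.08)·log₂(0.08) = 0.29151
Sum: 0.38264 + 0.26866 + 0.29151 = 0.9428 bits.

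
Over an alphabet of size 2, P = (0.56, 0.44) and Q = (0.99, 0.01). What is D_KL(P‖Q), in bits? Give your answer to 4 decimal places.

D(P‖Q) = Σ p·log₂(p/q).
  0.56·log₂(0.56/0.99) = -0.46032
  0.44·log₂(0.44/0.01) = 2.40215
D(P‖Q) = 1.9418 bits.

1.9418 bits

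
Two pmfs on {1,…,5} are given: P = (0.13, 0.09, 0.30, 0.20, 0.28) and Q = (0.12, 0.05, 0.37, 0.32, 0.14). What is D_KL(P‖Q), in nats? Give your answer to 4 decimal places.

0.1005 nats

D(P‖Q) = Σ p·ln(p/q).
  0.13·ln(0.13/0.12) = 0.01041
  0.09·ln(0.09/0.05) = 0.05290
  0.30·ln(0.30/0.37) = -0.06292
  0.20·ln(0.20/0.32) = -0.09400
  0.28·ln(0.28/0.14) = 0.19408
D(P‖Q) = 0.1005 nats.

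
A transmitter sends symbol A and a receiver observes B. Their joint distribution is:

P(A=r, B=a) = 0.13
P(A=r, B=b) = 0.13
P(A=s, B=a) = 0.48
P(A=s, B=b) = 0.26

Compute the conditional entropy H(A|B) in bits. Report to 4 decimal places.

Chain rule: H(A|B) = H(A,B) − H(B).
Marginals: p(A) = (0.2600, 0.7400), p(B) = (0.6100, 0.3900).
H(A,B) = 1.7788 bits; H(B) = 0.9648 bits.
H(A|B) = 1.7788 − 0.9648 = 0.8140 bits.

0.8140 bits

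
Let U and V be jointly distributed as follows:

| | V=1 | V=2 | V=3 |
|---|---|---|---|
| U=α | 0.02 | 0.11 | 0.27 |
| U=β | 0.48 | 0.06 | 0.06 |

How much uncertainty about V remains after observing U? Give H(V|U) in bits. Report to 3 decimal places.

0.998 bits

Marginals: p(U) = (0.4000, 0.6000), p(V) = (0.5000, 0.1700, 0.3300).
H(V|U) = Σ p(U) · H(V|U=·).
  U=α: p=0.4000, H(V|U=α) = 1.1110
  U=β: p=0.6000, H(V|U=β) = 0.9219
Weighted sum = 0.998 bits.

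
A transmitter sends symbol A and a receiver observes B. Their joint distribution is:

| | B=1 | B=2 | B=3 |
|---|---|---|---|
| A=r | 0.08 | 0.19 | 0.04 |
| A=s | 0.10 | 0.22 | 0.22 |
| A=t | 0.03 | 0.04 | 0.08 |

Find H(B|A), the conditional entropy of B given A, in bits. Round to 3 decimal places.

Marginals: p(A) = (0.3100, 0.5400, 0.1500), p(B) = (0.2100, 0.4500, 0.3400).
H(B|A) = Σ p(A) · H(B|A=·).
  A=r: p=0.3100, H(B|A=r) = 1.3184
  A=s: p=0.5400, H(B|A=s) = 1.5061
  A=t: p=0.1500, H(B|A=t) = 1.4566
Weighted sum = 1.440 bits.

1.440 bits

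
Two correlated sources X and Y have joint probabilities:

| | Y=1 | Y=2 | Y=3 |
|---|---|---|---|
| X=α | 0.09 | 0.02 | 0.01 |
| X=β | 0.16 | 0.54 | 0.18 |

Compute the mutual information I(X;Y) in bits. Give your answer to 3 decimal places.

0.113 bits

Marginals: p(X) = (0.1200, 0.8800), p(Y) = (0.2500, 0.5600, 0.1900).
I(X;Y) = H(X) + H(Y) − H(X,Y).
H(X) = 0.5294, H(Y) = 1.4237, H(X,Y) = 1.8403.
I(X;Y) = 0.5294 + 1.4237 − 1.8403 = 0.113 bits.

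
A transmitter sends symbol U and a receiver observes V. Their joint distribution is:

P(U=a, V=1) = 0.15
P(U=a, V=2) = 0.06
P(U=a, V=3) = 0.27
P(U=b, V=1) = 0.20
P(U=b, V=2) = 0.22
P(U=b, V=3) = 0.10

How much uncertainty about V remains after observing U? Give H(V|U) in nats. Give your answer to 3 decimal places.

1.000 nats

Marginals: p(U) = (0.4800, 0.5200), p(V) = (0.3500, 0.2800, 0.3700).
H(V|U) = Σ p(U) · H(V|U=·).
  U=a: p=0.4800, H(V|U=a) = 0.9471
  U=b: p=0.5200, H(V|U=b) = 1.0485
Weighted sum = 1.000 nats.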